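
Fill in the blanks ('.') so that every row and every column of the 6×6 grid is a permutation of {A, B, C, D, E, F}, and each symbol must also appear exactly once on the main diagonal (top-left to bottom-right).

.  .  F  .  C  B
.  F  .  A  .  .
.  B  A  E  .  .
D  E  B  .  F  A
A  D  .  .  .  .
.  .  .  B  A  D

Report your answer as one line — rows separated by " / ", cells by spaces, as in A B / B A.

(r1,c1) = E
(r1,c2) = A
(r1,c4) = D
(r3,c5) = D
(r4,c4) = C
(r5,c4) = F
(r5,c5) = B
(r6,c2) = C
(r6,c3) = E
(r2,c5) = E
(r2,c6) = C
(r3,c6) = F
(r5,c3) = C
(r5,c6) = E
(r6,c1) = F
(r2,c1) = B
(r2,c3) = D
(r3,c1) = C

E A F D C B / B F D A E C / C B A E D F / D E B C F A / A D C F B E / F C E B A D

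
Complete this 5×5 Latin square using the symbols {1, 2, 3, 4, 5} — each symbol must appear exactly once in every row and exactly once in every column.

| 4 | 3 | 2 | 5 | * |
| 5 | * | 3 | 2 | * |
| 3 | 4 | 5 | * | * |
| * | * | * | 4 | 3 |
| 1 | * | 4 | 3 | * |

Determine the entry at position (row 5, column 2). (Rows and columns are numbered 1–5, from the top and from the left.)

2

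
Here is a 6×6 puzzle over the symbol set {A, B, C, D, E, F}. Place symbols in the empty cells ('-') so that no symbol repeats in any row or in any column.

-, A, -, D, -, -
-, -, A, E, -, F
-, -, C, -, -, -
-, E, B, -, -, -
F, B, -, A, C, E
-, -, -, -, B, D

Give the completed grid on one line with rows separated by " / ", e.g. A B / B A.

(r2,c5) = D
(r5,c3) = D
(r2,c2) = C
(r6,c2) = F
(r6,c3) = E
(r6,c4) = C
(r1,c3) = F
(r1,c5) = E
(r2,c1) = B
(r3,c2) = D
(r4,c4) = F
(r4,c5) = A
(r4,c6) = C
(r6,c1) = A
(r1,c1) = C
(r1,c6) = B
(r3,c1) = E
(r3,c4) = B
(r3,c5) = F
(r3,c6) = A
(r4,c1) = D

C A F D E B / B C A E D F / E D C B F A / D E B F A C / F B D A C E / A F E C B D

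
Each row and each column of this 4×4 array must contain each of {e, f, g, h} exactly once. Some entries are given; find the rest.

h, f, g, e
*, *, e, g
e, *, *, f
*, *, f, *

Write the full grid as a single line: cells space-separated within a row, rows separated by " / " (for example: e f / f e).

h f g e / f h e g / e g h f / g e f h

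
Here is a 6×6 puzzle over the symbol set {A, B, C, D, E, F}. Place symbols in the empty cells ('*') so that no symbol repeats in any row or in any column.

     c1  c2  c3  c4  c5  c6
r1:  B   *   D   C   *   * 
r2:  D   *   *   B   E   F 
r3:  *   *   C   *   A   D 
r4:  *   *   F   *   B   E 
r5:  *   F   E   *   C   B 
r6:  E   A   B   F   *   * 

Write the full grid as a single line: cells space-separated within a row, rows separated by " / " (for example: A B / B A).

B E D C F A / D C A B E F / F B C E A D / C D F A B E / A F E D C B / E A B F D C

(r1,c2): row 1 has {B,C,D}; column 2 has {A,F}, so it must be E.
(r1,c5): row 1 has {B,C,D,E}; column 5 has {A,B,C,E}, so it must be F.
(r1,c6): row 1 has {B,C,D,E,F}; column 6 has {B,D,E,F}, so it must be A.
(r2,c2): row 2 has {B,D,E,F}; column 2 has {A,E,F}, so it must be C.
(r2,c3): row 2 has {B,C,D,E,F}; column 3 has {B,C,D,E,F}, so it must be A.
(r3,c1): row 3 has {A,C,D}; column 1 has {B,D,E}, so it must be F.
(r3,c2): row 3 has {A,C,D,F}; column 2 has {A,C,E,F}, so it must be B.
(r3,c4): row 3 has {A,B,C,D,F}; column 4 has {B,C,F}, so it must be E.
(r4,c2): row 4 has {B,E,F}; column 2 has {A,B,C,E,F}, so it must be D.
(r4,c4): row 4 has {B,D,E,F}; column 4 has {B,C,E,F}, so it must be A.
(r5,c1): row 5 has {B,C,E,F}; column 1 has {B,D,E,F}, so it must be A.
(r5,c4): row 5 has {A,B,C,E,F}; column 4 has {A,B,C,E,F}, so it must be D.
(r6,c5): row 6 has {A,B,E,F}; column 5 has {A,B,C,E,F}, so it must be D.
(r6,c6): row 6 has {A,B,D,E,F}; column 6 has {A,B,D,E,F}, so it must be C.
(r4,c1): row 4 has {A,B,D,E,F}; column 1 has {A,B,D,E,F}, so it must be C.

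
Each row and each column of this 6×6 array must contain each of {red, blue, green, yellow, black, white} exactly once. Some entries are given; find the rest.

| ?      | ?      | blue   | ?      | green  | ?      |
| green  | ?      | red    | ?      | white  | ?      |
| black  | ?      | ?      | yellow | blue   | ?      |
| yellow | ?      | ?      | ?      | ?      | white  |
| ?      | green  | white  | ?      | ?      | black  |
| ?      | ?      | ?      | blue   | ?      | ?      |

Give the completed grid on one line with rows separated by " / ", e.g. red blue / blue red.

red black blue white green yellow / green yellow red black white blue / black white green yellow blue red / yellow blue black green red white / blue green white red yellow black / white red yellow blue black green

At row 2, column 4: row 2 has {red,green,white}; column 4 has {blue,yellow}; that leaves black.
At row 3, column 3: row 3 has {blue,yellow,black}; column 3 has {red,blue,white}; that leaves green.
At row 3, column 6: row 3 has {blue,green,yellow,black}; column 6 has {black,white}; that leaves red.
At row 4, column 3: row 4 has {yellow,white}; column 3 has {red,blue,green,white}; that leaves black.
At row 4, column 5: row 4 has {yellow,black,white}; column 5 has {blue,green,white}; that leaves red.
At row 5, column 4: row 5 has {green,black,white}; column 4 has {blue,yellow,black}; that leaves red.
At row 5, column 5: row 5 has {red,green,black,white}; column 5 has {red,blue,green,white}; that leaves yellow.
At row 6, column 3: row 6 has {blue}; column 3 has {red,blue,green,black,white}; that leaves yellow.
At row 6, column 5: row 6 has {blue,yellow}; column 5 has {red,blue,green,yellow,white}; that leaves black.
At row 6, column 6: row 6 has {blue,yellow,black}; column 6 has {red,black,white}; that leaves green.
At row 1, column 4: row 1 has {blue,green}; column 4 has {red,blue,yellow,black}; that leaves white.
At row 1, column 6: row 1 has {blue,green,white}; column 6 has {red,green,black,white}; that leaves yellow.
At row 2, column 6: row 2 has {red,green,black,white}; column 6 has {red,green,yellow,black,white}; that leaves blue.
At row 3, column 2: row 3 has {red,blue,green,yellow,black}; column 2 has {green}; that leaves white.
At row 4, column 2: row 4 has {red,yellow,black,white}; column 2 has {green,white}; that leaves blue.
At row 4, column 4: row 4 has {red,blue,yellow,black,white}; column 4 has {red,blue,yellow,black,white}; that leaves green.
At row 5, column 1: row 5 has {red,green,yellow,black,white}; column 1 has {green,yellow,black}; that leaves blue.
At row 6, column 2: row 6 has {blue,green,yellow,black}; column 2 has {blue,green,white}; that leaves red.
At row 1, column 1: row 1 has {blue,green,yellow,white}; column 1 has {blue,green,yellow,black}; that leaves red.
At row 1, column 2: row 1 has {red,blue,green,yellow,white}; column 2 has {red,blue,green,white}; that leaves black.
At row 2, column 2: row 2 has {red,blue,green,black,white}; column 2 has {red,blue,green,black,white}; that leaves yellow.
At row 6, column 1: row 6 has {red,blue,green,yellow,black}; column 1 has {red,blue,green,yellow,black}; that leaves white.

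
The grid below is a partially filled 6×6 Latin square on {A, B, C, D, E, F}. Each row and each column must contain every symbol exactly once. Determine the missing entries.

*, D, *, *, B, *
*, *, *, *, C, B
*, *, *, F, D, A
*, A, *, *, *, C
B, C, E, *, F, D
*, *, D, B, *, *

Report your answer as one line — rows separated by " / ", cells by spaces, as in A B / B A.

A D F C B E / D F A E C B / E B C F D A / F A B D E C / B C E A F D / C E D B A F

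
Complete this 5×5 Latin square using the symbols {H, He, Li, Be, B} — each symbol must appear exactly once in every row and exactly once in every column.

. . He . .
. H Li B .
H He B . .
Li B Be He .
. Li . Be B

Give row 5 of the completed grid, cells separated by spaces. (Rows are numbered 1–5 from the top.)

row 1 has {He}; column 2 has {H,He,Li,B} — only Be is left for (r1,c2).
row 3 has {H,He,B}; column 4 has {He,Be,B} — only Li is left for (r3,c4).
row 3 has {H,He,Li,B}; column 5 has {B} — only Be is left for (r3,c5).
row 4 has {He,Li,Be,B}; column 5 has {Be,B} — only H is left for (r4,c5).
row 5 has {Li,Be,B}; column 1 has {H,Li} — only He is left for (r5,c1).
row 5 has {He,Li,Be,B}; column 3 has {He,Li,Be,B} — only H is left for (r5,c3).

He Li H Be B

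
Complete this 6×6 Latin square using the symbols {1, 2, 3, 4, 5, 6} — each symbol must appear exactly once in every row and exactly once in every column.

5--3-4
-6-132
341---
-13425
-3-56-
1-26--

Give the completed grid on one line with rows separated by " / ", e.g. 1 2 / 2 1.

5 2 6 3 1 4 / 4 6 5 1 3 2 / 3 4 1 2 5 6 / 6 1 3 4 2 5 / 2 3 4 5 6 1 / 1 5 2 6 4 3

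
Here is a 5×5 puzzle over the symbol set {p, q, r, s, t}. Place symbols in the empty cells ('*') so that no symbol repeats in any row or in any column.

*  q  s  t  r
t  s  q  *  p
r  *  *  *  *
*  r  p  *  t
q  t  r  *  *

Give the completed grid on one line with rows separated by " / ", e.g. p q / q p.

Cell (r1,c1): row 1 has {q,r,s,t}; column 1 has {q,r,t} → p.
Cell (r2,c4): row 2 has {p,q,s,t}; column 4 has {t} → r.
Cell (r3,c2): row 3 has {r}; column 2 has {q,r,s,t} → p.
Cell (r3,c3): row 3 has {p,r}; column 3 has {p,q,r,s} → t.
Cell (r4,c1): row 4 has {p,r,t}; column 1 has {p,q,r,t} → s.
Cell (r4,c4): row 4 has {p,r,s,t}; column 4 has {r,t} → q.
Cell (r5,c5): row 5 has {q,r,t}; column 5 has {p,r,t} → s.
Cell (r3,c4): row 3 has {p,r,t}; column 4 has {q,r,t} → s.
Cell (r3,c5): row 3 has {p,r,s,t}; column 5 has {p,r,s,t} → q.
Cell (r5,c4): row 5 has {q,r,s,t}; column 4 has {q,r,s,t} → p.

p q s t r / t s q r p / r p t s q / s r p q t / q t r p s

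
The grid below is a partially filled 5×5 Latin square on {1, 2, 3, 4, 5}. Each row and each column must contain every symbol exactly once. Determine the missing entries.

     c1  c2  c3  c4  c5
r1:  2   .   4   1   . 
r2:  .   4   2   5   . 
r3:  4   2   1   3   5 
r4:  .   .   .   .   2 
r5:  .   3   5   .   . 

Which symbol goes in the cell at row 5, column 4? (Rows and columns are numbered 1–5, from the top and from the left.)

At row 1, column 2: row 1 has {1,2,4}; column 2 has {2,3,4}; that leaves 5.
At row 1, column 5: row 1 has {1,2,4,5}; column 5 has {2,5}; that leaves 3.
At row 2, column 5: row 2 has {2,4,5}; column 5 has {2,3,5}; that leaves 1.
At row 4, column 2: row 4 has {2}; column 2 has {2,3,4,5}; that leaves 1.
At row 4, column 3: row 4 has {1,2}; column 3 has {1,2,4,5}; that leaves 3.
At row 4, column 4: row 4 has {1,2,3}; column 4 has {1,3,5}; that leaves 4.
At row 5, column 1: row 5 has {3,5}; column 1 has {2,4}; that leaves 1.
At row 5, column 4: row 5 has {1,3,5}; column 4 has {1,3,4,5}; that leaves 2.

2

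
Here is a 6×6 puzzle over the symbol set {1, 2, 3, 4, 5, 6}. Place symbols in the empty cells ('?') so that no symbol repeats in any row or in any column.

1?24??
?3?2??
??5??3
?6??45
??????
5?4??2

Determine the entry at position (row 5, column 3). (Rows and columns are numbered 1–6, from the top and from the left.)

6

(r1,c2) = 5
(r1,c6) = 6
(r6,c2) = 1
(r1,c5) = 3
(r6,c5) = 6
(r6,c4) = 3
(r4,c4) = 1
(r3,c4) = 6
(r4,c3) = 3
(r5,c4) = 5
(r4,c1) = 2
(r3,c1) = 4
(r3,c2) = 2
(r3,c5) = 1
(r5,c2) = 4
(r5,c5) = 2
(r5,c6) = 1
(r2,c1) = 6
(r2,c3) = 1
(r2,c5) = 5
(r2,c6) = 4
(r5,c1) = 3
(r5,c3) = 6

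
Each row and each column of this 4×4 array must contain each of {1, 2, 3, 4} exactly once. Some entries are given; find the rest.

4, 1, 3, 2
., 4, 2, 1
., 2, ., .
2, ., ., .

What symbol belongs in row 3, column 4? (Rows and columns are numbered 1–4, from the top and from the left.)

At row 2, column 1: row 2 has {1,2,4}; column 1 has {2,4}; that leaves 3.
At row 3, column 1: row 3 has {2}; column 1 has {2,3,4}; that leaves 1.
At row 3, column 3: row 3 has {1,2}; column 3 has {2,3}; that leaves 4.
At row 3, column 4: row 3 has {1,2,4}; column 4 has {1,2}; that leaves 3.

3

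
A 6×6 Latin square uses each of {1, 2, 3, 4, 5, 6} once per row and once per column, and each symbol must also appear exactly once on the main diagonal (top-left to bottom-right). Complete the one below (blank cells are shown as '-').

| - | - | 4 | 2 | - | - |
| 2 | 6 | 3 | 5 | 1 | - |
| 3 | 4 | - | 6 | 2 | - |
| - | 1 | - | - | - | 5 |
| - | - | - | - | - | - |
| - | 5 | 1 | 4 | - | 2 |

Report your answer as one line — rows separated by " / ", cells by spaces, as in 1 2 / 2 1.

1 3 4 2 5 6 / 2 6 3 5 1 4 / 3 4 5 6 2 1 / 4 1 2 3 6 5 / 5 2 6 1 4 3 / 6 5 1 4 3 2

row 1 has {2,4}; column 2 has {1,4,5,6} — only 3 is left for (r1,c2).
row 2 has {1,2,3,5,6}; column 6 has {2,5} — only 4 is left for (r2,c6).
row 3 has {2,3,4,6}; column 3 has {1,3,4}; the diagonal has {2,6} — only 5 is left for (r3,c3).
row 3 has {2,3,4,5,6}; column 6 has {2,4,5} — only 1 is left for (r3,c6).
row 4 has {1,5}; column 4 has {2,4,5,6}; the diagonal has {2,5,6} — only 3 is left for (r4,c4).
row 5 is empty so far; column 2 has {1,3,4,5,6} — only 2 is left for (r5,c2).
row 5 has {2}; column 3 has {1,3,4,5} — only 6 is left for (r5,c3).
row 5 has {2,6}; column 4 has {2,3,4,5,6} — only 1 is left for (r5,c4).
row 5 has {1,2,6}; column 5 has {1,2}; the diagonal has {2,3,5,6} — only 4 is left for (r5,c5).
row 5 has {1,2,4,6}; column 6 has {1,2,4,5} — only 3 is left for (r5,c6).
row 6 has {1,2,4,5}; column 1 has {2,3} — only 6 is left for (r6,c1).
row 6 has {1,2,4,5,6}; column 5 has {1,2,4} — only 3 is left for (r6,c5).
row 1 has {2,3,4}; column 1 has {2,3,6}; the diagonal has {2,3,4,5,6} — only 1 is left for (r1,c1).
row 1 has {1,2,3,4}; column 6 has {1,2,3,4,5} — only 6 is left for (r1,c6).
row 4 has {1,3,5}; column 1 has {1,2,3,6} — only 4 is left for (r4,c1).
row 4 has {1,3,4,5}; column 3 has {1,3,4,5,6} — only 2 is left for (r4,c3).
row 4 has {1,2,3,4,5}; column 5 has {1,2,3,4} — only 6 is left for (r4,c5).
row 5 has {1,2,3,4,6}; column 1 has {1,2,3,4,6} — only 5 is left for (r5,c1).
row 1 has {1,2,3,4,6}; column 5 has {1,2,3,4,6} — only 5 is left for (r1,c5).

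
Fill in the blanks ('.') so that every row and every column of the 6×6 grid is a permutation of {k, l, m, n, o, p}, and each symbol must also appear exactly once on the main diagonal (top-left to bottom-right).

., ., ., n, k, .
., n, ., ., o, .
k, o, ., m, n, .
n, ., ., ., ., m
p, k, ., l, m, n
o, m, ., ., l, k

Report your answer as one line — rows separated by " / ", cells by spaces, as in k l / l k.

(r1,c1) = l
(r1,c2) = p
(r1,c6) = o
(r2,c1) = m
(r3,c3) = p
(r3,c6) = l
(r4,c2) = l
(r4,c4) = o
(r4,c5) = p
(r5,c3) = o
(r6,c3) = n
(r6,c4) = p
(r1,c3) = m
(r2,c4) = k
(r2,c6) = p
(r4,c3) = k
(r2,c3) = l

l p m n k o / m n l k o p / k o p m n l / n l k o p m / p k o l m n / o m n p l k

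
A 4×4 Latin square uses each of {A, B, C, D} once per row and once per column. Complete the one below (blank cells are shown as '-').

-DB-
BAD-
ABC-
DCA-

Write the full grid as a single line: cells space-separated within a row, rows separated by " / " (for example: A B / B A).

C D B A / B A D C / A B C D / D C A B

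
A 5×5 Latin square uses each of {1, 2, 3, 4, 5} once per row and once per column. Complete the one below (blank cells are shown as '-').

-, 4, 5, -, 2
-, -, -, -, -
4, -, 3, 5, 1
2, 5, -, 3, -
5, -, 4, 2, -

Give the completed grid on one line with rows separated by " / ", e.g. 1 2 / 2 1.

3 4 5 1 2 / 1 3 2 4 5 / 4 2 3 5 1 / 2 5 1 3 4 / 5 1 4 2 3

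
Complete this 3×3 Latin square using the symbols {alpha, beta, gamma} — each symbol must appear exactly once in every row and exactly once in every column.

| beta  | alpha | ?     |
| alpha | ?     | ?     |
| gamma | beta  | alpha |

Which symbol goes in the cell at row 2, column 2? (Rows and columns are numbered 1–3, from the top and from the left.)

(r1,c3): row 1 has {alpha,beta}; column 3 has {alpha}, so it must be gamma.
(r2,c2): row 2 has {alpha}; column 2 has {alpha,beta}, so it must be gamma.

gamma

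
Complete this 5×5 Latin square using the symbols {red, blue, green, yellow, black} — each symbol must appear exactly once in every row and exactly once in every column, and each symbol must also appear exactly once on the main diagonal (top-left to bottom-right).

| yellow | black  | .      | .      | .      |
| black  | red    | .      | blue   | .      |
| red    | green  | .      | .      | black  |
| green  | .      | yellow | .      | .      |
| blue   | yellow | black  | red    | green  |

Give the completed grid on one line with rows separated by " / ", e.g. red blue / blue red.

yellow black red green blue / black red green blue yellow / red green blue yellow black / green blue yellow black red / blue yellow black red green

row 1 has {yellow,black}; column 4 has {red,blue} — only green is left for (r1,c4).
row 2 has {red,blue,black}; column 3 has {yellow,black} — only green is left for (r2,c3).
row 2 has {red,blue,green,black}; column 5 has {green,black} — only yellow is left for (r2,c5).
row 3 has {red,green,black}; column 3 has {green,yellow,black}; the diagonal has {red,green,yellow} — only blue is left for (r3,c3).
row 3 has {red,blue,green,black}; column 4 has {red,blue,green} — only yellow is left for (r3,c4).
row 4 has {green,yellow}; column 2 has {red,green,yellow,black} — only blue is left for (r4,c2).
row 4 has {blue,green,yellow}; column 4 has {red,blue,green,yellow}; the diagonal has {red,blue,green,yellow} — only black is left for (r4,c4).
row 4 has {blue,green,yellow,black}; column 5 has {green,yellow,black} — only red is left for (r4,c5).
row 1 has {green,yellow,black}; column 3 has {blue,green,yellow,black} — only red is left for (r1,c3).
row 1 has {red,green,yellow,black}; column 5 has {red,green,yellow,black} — only blue is left for (r1,c5).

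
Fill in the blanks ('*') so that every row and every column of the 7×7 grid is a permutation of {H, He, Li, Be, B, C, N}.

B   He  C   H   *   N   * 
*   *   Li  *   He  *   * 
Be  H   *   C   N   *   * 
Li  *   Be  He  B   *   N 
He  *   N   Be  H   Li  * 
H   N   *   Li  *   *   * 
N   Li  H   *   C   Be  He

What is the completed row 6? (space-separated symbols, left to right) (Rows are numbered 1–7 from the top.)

Cell (r2,c1): row 2 has {He,Li}; column 1 has {H,He,Li,Be,B,N} → C.
Cell (r4,c2): row 4 has {He,Li,Be,B,N}; column 2 has {H,He,Li,N} → C.
Cell (r4,c6): row 4 has {He,Li,Be,B,C,N}; column 6 has {Li,Be,N} → H.
Cell (r5,c2): row 5 has {H,He,Li,Be,N}; column 2 has {H,He,Li,C,N} → B.
Cell (r5,c7): row 5 has {H,He,Li,Be,B,N}; column 7 has {He,N} → C.
Cell (r6,c5): row 6 has {H,Li,N}; column 5 has {H,He,B,C,N} → Be.
Cell (r6,c7): row 6 has {H,Li,Be,N}; column 7 has {He,C,N} → B.
Cell (r7,c4): row 7 has {H,He,Li,Be,C,N}; column 4 has {H,He,Li,Be,C} → B.
Cell (r1,c5): row 1 has {H,He,B,C,N}; column 5 has {H,He,Be,B,C,N} → Li.
Cell (r1,c7): row 1 has {H,He,Li,B,C,N}; column 7 has {He,B,C,N} → Be.
Cell (r2,c2): row 2 has {He,Li,C}; column 2 has {H,He,Li,B,C,N} → Be.
Cell (r2,c4): row 2 has {He,Li,Be,C}; column 4 has {H,He,Li,Be,B,C} → N.
Cell (r2,c6): row 2 has {He,Li,Be,C,N}; column 6 has {H,Li,Be,N} → B.
Cell (r2,c7): row 2 has {He,Li,Be,B,C,N}; column 7 has {He,Be,B,C,N} → H.
Cell (r3,c6): row 3 has {H,Be,C,N}; column 6 has {H,Li,Be,B,N} → He.
Cell (r3,c7): row 3 has {H,He,Be,C,N}; column 7 has {H,He,Be,B,C,N} → Li.
Cell (r6,c3): row 6 has {H,Li,Be,B,N}; column 3 has {H,Li,Be,C,N} → He.
Cell (r6,c6): row 6 has {H,He,Li,Be,B,N}; column 6 has {H,He,Li,Be,B,N} → C.

H N He Li Be C B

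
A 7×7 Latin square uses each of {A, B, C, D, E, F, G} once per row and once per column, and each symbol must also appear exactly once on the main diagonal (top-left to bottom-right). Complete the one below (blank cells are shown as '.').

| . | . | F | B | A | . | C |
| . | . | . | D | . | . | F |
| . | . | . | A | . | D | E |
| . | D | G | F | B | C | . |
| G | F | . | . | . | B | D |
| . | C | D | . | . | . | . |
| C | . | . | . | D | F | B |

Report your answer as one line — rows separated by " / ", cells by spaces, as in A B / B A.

D E F B A G C / A G B D C E F / F B C A G D E / E D G F B C A / G F A C E B D / B C D E F A G / C A E G D F B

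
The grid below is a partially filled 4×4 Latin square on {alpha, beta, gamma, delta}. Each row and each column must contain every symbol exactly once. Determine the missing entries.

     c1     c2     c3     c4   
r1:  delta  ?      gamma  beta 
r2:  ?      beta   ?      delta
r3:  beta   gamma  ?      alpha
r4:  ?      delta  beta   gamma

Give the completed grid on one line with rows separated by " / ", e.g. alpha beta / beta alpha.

(r1,c2): row 1 has {beta,gamma,delta}; column 2 has {beta,gamma,delta}, so it must be alpha.
(r2,c3): row 2 has {beta,delta}; column 3 has {beta,gamma}, so it must be alpha.
(r3,c3): row 3 has {alpha,beta,gamma}; column 3 has {alpha,beta,gamma}, so it must be delta.
(r4,c1): row 4 has {beta,gamma,delta}; column 1 has {beta,delta}, so it must be alpha.
(r2,c1): row 2 has {alpha,beta,delta}; column 1 has {alpha,beta,delta}, so it must be gamma.

delta alpha gamma beta / gamma beta alpha delta / beta gamma delta alpha / alpha delta beta gamma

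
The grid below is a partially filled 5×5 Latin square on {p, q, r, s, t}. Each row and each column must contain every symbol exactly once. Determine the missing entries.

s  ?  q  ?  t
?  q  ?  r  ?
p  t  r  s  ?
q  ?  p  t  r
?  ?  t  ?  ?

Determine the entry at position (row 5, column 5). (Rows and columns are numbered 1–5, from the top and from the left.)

Cell (r1,c4): row 1 has {q,s,t}; column 4 has {r,s,t} → p.
Cell (r2,c1): row 2 has {q,r}; column 1 has {p,q,s} → t.
Cell (r2,c3): row 2 has {q,r,t}; column 3 has {p,q,r,t} → s.
Cell (r2,c5): row 2 has {q,r,s,t}; column 5 has {r,t} → p.
Cell (r3,c5): row 3 has {p,r,s,t}; column 5 has {p,r,t} → q.
Cell (r4,c2): row 4 has {p,q,r,t}; column 2 has {q,t} → s.
Cell (r5,c1): row 5 has {t}; column 1 has {p,q,s,t} → r.
Cell (r5,c2): row 5 has {r,t}; column 2 has {q,s,t} → p.
Cell (r5,c4): row 5 has {p,r,t}; column 4 has {p,r,s,t} → q.
Cell (r5,c5): row 5 has {p,q,r,t}; column 5 has {p,q,r,t} → s.

s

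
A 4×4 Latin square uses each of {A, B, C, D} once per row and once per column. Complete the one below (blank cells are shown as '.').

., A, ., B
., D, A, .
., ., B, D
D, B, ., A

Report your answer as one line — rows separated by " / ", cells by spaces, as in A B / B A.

C A D B / B D A C / A C B D / D B C A

At row 1, column 1: row 1 has {A,B}; column 1 has {D}; that leaves C.
At row 1, column 3: row 1 has {A,B,C}; column 3 has {A,B}; that leaves D.
At row 2, column 1: row 2 has {A,D}; column 1 has {C,D}; that leaves B.
At row 2, column 4: row 2 has {A,B,D}; column 4 has {A,B,D}; that leaves C.
At row 3, column 1: row 3 has {B,D}; column 1 has {B,C,D}; that leaves A.
At row 3, column 2: row 3 has {A,B,D}; column 2 has {A,B,D}; that leaves C.
At row 4, column 3: row 4 has {A,B,D}; column 3 has {A,B,D}; that leaves C.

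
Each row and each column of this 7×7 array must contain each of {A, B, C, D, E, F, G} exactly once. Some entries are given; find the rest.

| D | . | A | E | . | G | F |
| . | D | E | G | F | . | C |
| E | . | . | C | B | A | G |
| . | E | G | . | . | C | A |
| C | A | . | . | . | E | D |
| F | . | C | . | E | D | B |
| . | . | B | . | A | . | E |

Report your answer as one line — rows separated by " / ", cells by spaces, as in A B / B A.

D B A E C G F / A D E G F B C / E F D C B A G / B E G F D C A / C A F B G E D / F G C A E D B / G C B D A F E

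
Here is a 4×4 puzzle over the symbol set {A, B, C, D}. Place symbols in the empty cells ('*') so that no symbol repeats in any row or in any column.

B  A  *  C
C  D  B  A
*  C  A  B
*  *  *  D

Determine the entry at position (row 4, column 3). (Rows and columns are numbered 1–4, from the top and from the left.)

C

(r1,c3) = D
(r3,c1) = D
(r4,c1) = A
(r4,c2) = B
(r4,c3) = C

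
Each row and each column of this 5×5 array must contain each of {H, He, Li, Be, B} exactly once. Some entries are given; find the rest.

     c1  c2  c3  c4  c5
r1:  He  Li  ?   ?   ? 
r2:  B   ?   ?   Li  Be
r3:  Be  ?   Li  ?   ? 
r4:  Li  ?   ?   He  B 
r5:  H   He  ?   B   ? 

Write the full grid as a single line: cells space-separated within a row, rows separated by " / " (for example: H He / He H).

He Li B Be H / B H He Li Be / Be B Li H He / Li Be H He B / H He Be B Li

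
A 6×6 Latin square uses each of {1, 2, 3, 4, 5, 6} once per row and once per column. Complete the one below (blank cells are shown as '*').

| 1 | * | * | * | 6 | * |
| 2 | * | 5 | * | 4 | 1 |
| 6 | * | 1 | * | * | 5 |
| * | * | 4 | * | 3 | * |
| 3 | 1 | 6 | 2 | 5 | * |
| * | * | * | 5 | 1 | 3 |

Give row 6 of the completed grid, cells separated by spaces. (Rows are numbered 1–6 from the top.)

4 6 2 5 1 3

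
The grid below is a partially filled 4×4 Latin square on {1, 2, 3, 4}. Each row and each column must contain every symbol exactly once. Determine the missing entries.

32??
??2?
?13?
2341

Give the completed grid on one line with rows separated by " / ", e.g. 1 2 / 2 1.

(r1,c3) = 1
(r1,c4) = 4
(r2,c2) = 4
(r2,c4) = 3
(r3,c1) = 4
(r3,c4) = 2
(r2,c1) = 1

3 2 1 4 / 1 4 2 3 / 4 1 3 2 / 2 3 4 1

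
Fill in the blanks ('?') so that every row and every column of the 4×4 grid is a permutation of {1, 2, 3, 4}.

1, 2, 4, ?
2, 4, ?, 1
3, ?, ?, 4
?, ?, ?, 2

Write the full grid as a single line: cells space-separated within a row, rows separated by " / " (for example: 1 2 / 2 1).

(r1,c4): row 1 has {1,2,4}; column 4 has {1,2,4}, so it must be 3.
(r2,c3): row 2 has {1,2,4}; column 3 has {4}, so it must be 3.
(r3,c2): row 3 has {3,4}; column 2 has {2,4}, so it must be 1.
(r3,c3): row 3 has {1,3,4}; column 3 has {3,4}, so it must be 2.
(r4,c1): row 4 has {2}; column 1 has {1,2,3}, so it must be 4.
(r4,c2): row 4 has {2,4}; column 2 has {1,2,4}, so it must be 3.
(r4,c3): row 4 has {2,3,4}; column 3 has {2,3,4}, so it must be 1.

1 2 4 3 / 2 4 3 1 / 3 1 2 4 / 4 3 1 2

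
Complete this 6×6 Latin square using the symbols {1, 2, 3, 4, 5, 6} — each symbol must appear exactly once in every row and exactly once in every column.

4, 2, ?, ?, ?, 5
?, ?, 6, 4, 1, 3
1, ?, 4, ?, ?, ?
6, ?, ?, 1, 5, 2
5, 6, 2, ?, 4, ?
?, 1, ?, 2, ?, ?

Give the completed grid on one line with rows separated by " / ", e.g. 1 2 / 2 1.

At row 2, column 1: row 2 has {1,3,4,6}; column 1 has {1,4,5,6}; that leaves 2.
At row 2, column 2: row 2 has {1,2,3,4,6}; column 2 has {1,2,6}; that leaves 5.
At row 3, column 2: row 3 has {1,4}; column 2 has {1,2,5,6}; that leaves 3.
At row 3, column 6: row 3 has {1,3,4}; column 6 has {2,3,5}; that leaves 6.
At row 4, column 2: row 4 has {1,2,5,6}; column 2 has {1,2,3,5,6}; that leaves 4.
At row 4, column 3: row 4 has {1,2,4,5,6}; column 3 has {2,4,6}; that leaves 3.
At row 5, column 4: row 5 has {2,4,5,6}; column 4 has {1,2,4}; that leaves 3.
At row 5, column 6: row 5 has {2,3,4,5,6}; column 6 has {2,3,5,6}; that leaves 1.
At row 6, column 1: row 6 has {1,2}; column 1 has {1,2,4,5,6}; that leaves 3.
At row 6, column 3: row 6 has {1,2,3}; column 3 has {2,3,4,6}; that leaves 5.
At row 6, column 5: row 6 has {1,2,3,5}; column 5 has {1,4,5}; that leaves 6.
At row 6, column 6: row 6 has {1,2,3,5,6}; column 6 has {1,2,3,5,6}; that leaves 4.
At row 1, column 3: row 1 has {2,4,5}; column 3 has {2,3,4,5,6}; that leaves 1.
At row 1, column 4: row 1 has {1,2,4,5}; column 4 has {1,2,3,4}; that leaves 6.
At row 1, column 5: row 1 has {1,2,4,5,6}; column 5 has {1,4,5,6}; that leaves 3.
At row 3, column 4: row 3 has {1,3,4,6}; column 4 has {1,2,3,4,6}; that leaves 5.
At row 3, column 5: row 3 has {1,3,4,5,6}; column 5 has {1,3,4,5,6}; that leaves 2.

4 2 1 6 3 5 / 2 5 6 4 1 3 / 1 3 4 5 2 6 / 6 4 3 1 5 2 / 5 6 2 3 4 1 / 3 1 5 2 6 4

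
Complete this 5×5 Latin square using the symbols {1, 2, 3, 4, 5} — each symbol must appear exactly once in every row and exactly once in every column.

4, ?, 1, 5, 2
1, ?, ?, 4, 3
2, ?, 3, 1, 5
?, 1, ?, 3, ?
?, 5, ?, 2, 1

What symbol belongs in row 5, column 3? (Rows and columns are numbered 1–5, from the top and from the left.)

4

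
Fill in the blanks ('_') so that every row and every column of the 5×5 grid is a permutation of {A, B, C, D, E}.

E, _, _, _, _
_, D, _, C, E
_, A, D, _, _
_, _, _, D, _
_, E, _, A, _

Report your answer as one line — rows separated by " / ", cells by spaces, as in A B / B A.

E C A B D / A D B C E / B A D E C / C B E D A / D E C A B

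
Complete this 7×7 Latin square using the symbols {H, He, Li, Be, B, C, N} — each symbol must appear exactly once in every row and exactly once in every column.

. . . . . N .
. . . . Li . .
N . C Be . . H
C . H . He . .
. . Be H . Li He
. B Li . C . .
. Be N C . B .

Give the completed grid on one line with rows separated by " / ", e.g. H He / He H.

Li H He B Be N C / H He B N Li C Be / N Li C Be B He H / C N H Li He Be B / B C Be H N Li He / Be B Li He C H N / He Be N C H B Li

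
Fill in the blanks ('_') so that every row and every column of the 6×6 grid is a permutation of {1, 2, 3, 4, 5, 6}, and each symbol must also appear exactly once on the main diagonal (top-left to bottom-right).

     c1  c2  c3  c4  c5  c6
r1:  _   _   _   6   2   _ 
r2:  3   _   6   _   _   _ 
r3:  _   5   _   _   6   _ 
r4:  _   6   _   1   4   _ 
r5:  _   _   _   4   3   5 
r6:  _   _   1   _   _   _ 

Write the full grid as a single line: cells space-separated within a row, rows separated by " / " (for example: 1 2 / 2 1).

5 4 3 6 2 1 / 3 2 6 5 1 4 / 1 5 4 3 6 2 / 2 6 5 1 4 3 / 6 1 2 4 3 5 / 4 3 1 2 5 6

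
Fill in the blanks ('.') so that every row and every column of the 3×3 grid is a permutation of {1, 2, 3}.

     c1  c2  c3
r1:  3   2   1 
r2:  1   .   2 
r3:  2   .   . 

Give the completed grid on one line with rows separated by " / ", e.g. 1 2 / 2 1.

3 2 1 / 1 3 2 / 2 1 3

(r2,c2): row 2 has {1,2}; column 2 has {2}, so it must be 3.
(r3,c2): row 3 has {2}; column 2 has {2,3}, so it must be 1.
(r3,c3): row 3 has {1,2}; column 3 has {1,2}, so it must be 3.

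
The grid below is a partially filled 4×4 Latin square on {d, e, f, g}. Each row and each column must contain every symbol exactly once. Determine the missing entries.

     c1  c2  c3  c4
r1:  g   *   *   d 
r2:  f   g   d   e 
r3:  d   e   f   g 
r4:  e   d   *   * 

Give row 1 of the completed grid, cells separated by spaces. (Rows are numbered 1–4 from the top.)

g f e d

At row 1, column 2: row 1 has {d,g}; column 2 has {d,e,g}; that leaves f.
At row 1, column 3: row 1 has {d,f,g}; column 3 has {d,f}; that leaves e.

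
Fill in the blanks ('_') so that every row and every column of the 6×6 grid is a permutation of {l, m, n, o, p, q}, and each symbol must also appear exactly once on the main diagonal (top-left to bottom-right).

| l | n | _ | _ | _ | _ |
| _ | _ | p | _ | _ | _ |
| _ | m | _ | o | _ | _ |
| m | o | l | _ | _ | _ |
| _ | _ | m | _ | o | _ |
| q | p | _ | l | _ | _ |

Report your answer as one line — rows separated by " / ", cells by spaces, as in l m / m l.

(r2,c2) = q
(r3,c3) = n
(r4,c4) = p
(r5,c2) = l
(r6,c3) = o
(r6,c6) = m
(r1,c3) = q
(r1,c4) = m
(r1,c5) = p
(r1,c6) = o
(r2,c4) = n
(r2,c6) = l
(r3,c1) = p
(r3,c6) = q
(r4,c6) = n
(r5,c1) = n
(r5,c4) = q
(r5,c6) = p
(r6,c5) = n
(r2,c1) = o
(r2,c5) = m
(r3,c5) = l
(r4,c5) = q

l n q m p o / o q p n m l / p m n o l q / m o l p q n / n l m q o p / q p o l n m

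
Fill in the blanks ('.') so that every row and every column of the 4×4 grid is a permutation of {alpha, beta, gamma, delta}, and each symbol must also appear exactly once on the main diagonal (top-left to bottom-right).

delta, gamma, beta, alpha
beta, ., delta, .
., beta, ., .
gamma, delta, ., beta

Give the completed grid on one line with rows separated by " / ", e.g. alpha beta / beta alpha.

Cell (r2,c2): row 2 has {beta,delta}; column 2 has {beta,gamma,delta}; the diagonal has {beta,delta} → alpha.
Cell (r2,c4): row 2 has {alpha,beta,delta}; column 4 has {alpha,beta} → gamma.
Cell (r3,c1): row 3 has {beta}; column 1 has {beta,gamma,delta} → alpha.
Cell (r3,c3): row 3 has {alpha,beta}; column 3 has {beta,delta}; the diagonal has {alpha,beta,delta} → gamma.
Cell (r3,c4): row 3 has {alpha,beta,gamma}; column 4 has {alpha,beta,gamma} → delta.
Cell (r4,c3): row 4 has {beta,gamma,delta}; column 3 has {beta,gamma,delta} → alpha.

delta gamma beta alpha / beta alpha delta gamma / alpha beta gamma delta / gamma delta alpha beta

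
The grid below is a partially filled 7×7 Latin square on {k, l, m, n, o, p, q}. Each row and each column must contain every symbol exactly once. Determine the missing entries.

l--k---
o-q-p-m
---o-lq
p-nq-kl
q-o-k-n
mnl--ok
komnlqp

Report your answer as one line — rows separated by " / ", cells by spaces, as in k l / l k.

Cell (r1,c3): row 1 has {k,l}; column 3 has {l,m,n,o,q} → p.
Cell (r1,c7): row 1 has {k,l,p}; column 7 has {k,l,m,n,p,q} → o.
Cell (r2,c4): row 2 has {m,o,p,q}; column 4 has {k,n,o,q} → l.
Cell (r2,c6): row 2 has {l,m,o,p,q}; column 6 has {k,l,o,q} → n.
Cell (r3,c1): row 3 has {l,o,q}; column 1 has {k,l,m,o,p,q} → n.
Cell (r3,c3): row 3 has {l,n,o,q}; column 3 has {l,m,n,o,p,q} → k.
Cell (r3,c5): row 3 has {k,l,n,o,q}; column 5 has {k,l,p} → m.
Cell (r4,c2): row 4 has {k,l,n,p,q}; column 2 has {n,o} → m.
Cell (r4,c5): row 4 has {k,l,m,n,p,q}; column 5 has {k,l,m,p} → o.
Cell (r6,c4): row 6 has {k,l,m,n,o}; column 4 has {k,l,n,o,q} → p.
Cell (r6,c5): row 6 has {k,l,m,n,o,p}; column 5 has {k,l,m,o,p} → q.
Cell (r1,c2): row 1 has {k,l,o,p}; column 2 has {m,n,o} → q.
Cell (r1,c5): row 1 has {k,l,o,p,q}; column 5 has {k,l,m,o,p,q} → n.
Cell (r1,c6): row 1 has {k,l,n,o,p,q}; column 6 has {k,l,n,o,q} → m.
Cell (r2,c2): row 2 has {l,m,n,o,p,q}; column 2 has {m,n,o,q} → k.
Cell (r3,c2): row 3 has {k,l,m,n,o,q}; column 2 has {k,m,n,o,q} → p.
Cell (r5,c2): row 5 has {k,n,o,q}; column 2 has {k,m,n,o,p,q} → l.
Cell (r5,c4): row 5 has {k,l,n,o,q}; column 4 has {k,l,n,o,p,q} → m.
Cell (r5,c6): row 5 has {k,l,m,n,o,q}; column 6 has {k,l,m,n,o,q} → p.

l q p k n m o / o k q l p n m / n p k o m l q / p m n q o k l / q l o m k p n / m n l p q o k / k o m n l q p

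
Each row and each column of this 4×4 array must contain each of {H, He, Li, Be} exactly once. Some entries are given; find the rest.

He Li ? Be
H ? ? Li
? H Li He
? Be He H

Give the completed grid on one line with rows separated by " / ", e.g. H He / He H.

At row 1, column 3: row 1 has {He,Li,Be}; column 3 has {He,Li}; that leaves H.
At row 2, column 2: row 2 has {H,Li}; column 2 has {H,Li,Be}; that leaves He.
At row 2, column 3: row 2 has {H,He,Li}; column 3 has {H,He,Li}; that leaves Be.
At row 3, column 1: row 3 has {H,He,Li}; column 1 has {H,He}; that leaves Be.
At row 4, column 1: row 4 has {H,He,Be}; column 1 has {H,He,Be}; that leaves Li.

He Li H Be / H He Be Li / Be H Li He / Li Be He H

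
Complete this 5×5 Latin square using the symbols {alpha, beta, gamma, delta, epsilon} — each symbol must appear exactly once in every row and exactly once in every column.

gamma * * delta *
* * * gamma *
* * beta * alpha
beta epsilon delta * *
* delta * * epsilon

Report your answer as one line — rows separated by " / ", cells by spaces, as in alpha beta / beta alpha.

gamma alpha epsilon delta beta / epsilon beta alpha gamma delta / delta gamma beta epsilon alpha / beta epsilon delta alpha gamma / alpha delta gamma beta epsilon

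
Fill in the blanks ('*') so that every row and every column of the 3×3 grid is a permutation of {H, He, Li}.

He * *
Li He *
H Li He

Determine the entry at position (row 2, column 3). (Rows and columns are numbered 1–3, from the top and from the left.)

(r1,c2): row 1 has {He}; column 2 has {He,Li}, so it must be H.
(r1,c3): row 1 has {H,He}; column 3 has {He}, so it must be Li.
(r2,c3): row 2 has {He,Li}; column 3 has {He,Li}, so it must be H.

H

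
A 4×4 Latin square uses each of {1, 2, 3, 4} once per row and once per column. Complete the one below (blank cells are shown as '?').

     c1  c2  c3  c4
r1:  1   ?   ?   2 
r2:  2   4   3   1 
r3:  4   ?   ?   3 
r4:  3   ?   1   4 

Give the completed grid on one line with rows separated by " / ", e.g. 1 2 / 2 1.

At row 1, column 2: row 1 has {1,2}; column 2 has {4}; that leaves 3.
At row 1, column 3: row 1 has {1,2,3}; column 3 has {1,3}; that leaves 4.
At row 3, column 3: row 3 has {3,4}; column 3 has {1,3,4}; that leaves 2.
At row 4, column 2: row 4 has {1,3,4}; column 2 has {3,4}; that leaves 2.
At row 3, column 2: row 3 has {2,3,4}; column 2 has {2,3,4}; that leaves 1.

1 3 4 2 / 2 4 3 1 / 4 1 2 3 / 3 2 1 4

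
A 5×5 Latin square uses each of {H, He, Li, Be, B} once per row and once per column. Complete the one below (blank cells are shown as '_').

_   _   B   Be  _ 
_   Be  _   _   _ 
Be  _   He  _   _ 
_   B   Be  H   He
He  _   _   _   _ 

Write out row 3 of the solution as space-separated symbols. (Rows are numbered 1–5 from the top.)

(r4,c1) = Li
(r1,c1) = H
(r1,c5) = Li
(r2,c1) = B
(r2,c5) = H
(r3,c5) = B
(r5,c5) = Be
(r1,c2) = He
(r2,c3) = Li
(r2,c4) = He
(r3,c4) = Li
(r5,c3) = H
(r5,c4) = B
(r3,c2) = H

Be H He Li B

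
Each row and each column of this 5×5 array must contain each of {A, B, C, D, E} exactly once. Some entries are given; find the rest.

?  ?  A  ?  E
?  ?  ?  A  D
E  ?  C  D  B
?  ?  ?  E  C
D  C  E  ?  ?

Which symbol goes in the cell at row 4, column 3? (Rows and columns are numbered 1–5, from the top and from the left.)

(r2,c3): row 2 has {A,D}; column 3 has {A,C,E}, so it must be B.
(r3,c2): row 3 has {B,C,D,E}; column 2 has {C}, so it must be A.
(r4,c3): row 4 has {C,E}; column 3 has {A,B,C,E}, so it must be D.

D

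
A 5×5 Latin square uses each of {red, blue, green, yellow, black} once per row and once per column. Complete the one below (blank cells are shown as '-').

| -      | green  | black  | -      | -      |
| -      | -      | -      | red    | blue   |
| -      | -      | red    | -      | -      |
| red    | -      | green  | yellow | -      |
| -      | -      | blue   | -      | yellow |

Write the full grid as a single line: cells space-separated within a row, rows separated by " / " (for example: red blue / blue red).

yellow green black blue red / green black yellow red blue / blue yellow red black green / red blue green yellow black / black red blue green yellow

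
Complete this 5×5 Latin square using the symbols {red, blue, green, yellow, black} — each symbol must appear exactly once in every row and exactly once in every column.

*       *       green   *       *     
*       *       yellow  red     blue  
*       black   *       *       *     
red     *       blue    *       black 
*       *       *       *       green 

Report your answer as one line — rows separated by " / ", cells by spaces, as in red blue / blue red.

yellow blue green black red / black green yellow red blue / green black red blue yellow / red yellow blue green black / blue red black yellow green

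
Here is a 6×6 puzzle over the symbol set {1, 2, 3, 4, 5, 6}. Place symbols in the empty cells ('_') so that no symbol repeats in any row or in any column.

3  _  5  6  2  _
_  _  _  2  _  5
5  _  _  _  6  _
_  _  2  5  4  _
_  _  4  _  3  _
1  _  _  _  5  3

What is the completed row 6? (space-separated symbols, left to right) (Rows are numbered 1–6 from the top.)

At row 2, column 5: row 2 has {2,5}; column 5 has {2,3,4,5,6}; that leaves 1.
At row 4, column 1: row 4 has {2,4,5}; column 1 has {1,3,5}; that leaves 6.
At row 4, column 6: row 4 has {2,4,5,6}; column 6 has {3,5}; that leaves 1.
At row 5, column 1: row 5 has {3,4}; column 1 has {1,3,5,6}; that leaves 2.
At row 5, column 4: row 5 has {2,3,4}; column 4 has {2,5,6}; that leaves 1.
At row 5, column 6: row 5 has {1,2,3,4}; column 6 has {1,3,5}; that leaves 6.
At row 6, column 3: row 6 has {1,3,5}; column 3 has {2,4,5}; that leaves 6.
At row 6, column 4: row 6 has {1,3,5,6}; column 4 has {1,2,5,6}; that leaves 4.
At row 1, column 6: row 1 has {2,3,5,6}; column 6 has {1,3,5,6}; that leaves 4.
At row 2, column 1: row 2 has {1,2,5}; column 1 has {1,2,3,5,6}; that leaves 4.
At row 2, column 3: row 2 has {1,2,4,5}; column 3 has {2,4,5,6}; that leaves 3.
At row 3, column 3: row 3 has {5,6}; column 3 has {2,3,4,5,6}; that leaves 1.
At row 3, column 4: row 3 has {1,5,6}; column 4 has {1,2,4,5,6}; that leaves 3.
At row 3, column 6: row 3 has {1,3,5,6}; column 6 has {1,3,4,5,6}; that leaves 2.
At row 4, column 2: row 4 has {1,2,4,5,6}; column 2 is empty so far; that leaves 3.
At row 5, column 2: row 5 has {1,2,3,4,6}; column 2 has {3}; that leaves 5.
At row 6, column 2: row 6 has {1,3,4,5,6}; column 2 has {3,5}; that leaves 2.

1 2 6 4 5 3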